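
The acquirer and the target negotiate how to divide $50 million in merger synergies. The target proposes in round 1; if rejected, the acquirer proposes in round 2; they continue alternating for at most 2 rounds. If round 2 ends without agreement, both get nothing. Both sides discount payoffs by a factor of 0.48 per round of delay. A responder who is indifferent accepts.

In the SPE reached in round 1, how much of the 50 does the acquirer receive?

24

Round 2 (the acquirer proposes): the target will accept anything ≥ 0, so the acquirer offers 0 and keeps 50.
Round 1 (the target proposes): the acquirer can get 50 next round, worth 0.48 × 50 = 24 now; the target offers that and keeps 26.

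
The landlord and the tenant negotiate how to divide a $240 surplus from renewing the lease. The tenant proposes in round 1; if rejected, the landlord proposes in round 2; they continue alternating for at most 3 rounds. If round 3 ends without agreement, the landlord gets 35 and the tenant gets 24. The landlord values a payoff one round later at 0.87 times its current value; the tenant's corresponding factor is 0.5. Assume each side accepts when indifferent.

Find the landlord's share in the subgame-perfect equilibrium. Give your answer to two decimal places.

Solve by backward induction from round 3.
Round 3 (the tenant proposes): the landlord gets 35 if talks fail, so the tenant offers 35 and keeps 205.
Round 2 (the landlord proposes): the tenant can get 205 next round, worth 0.5 × 205 = 102.5 now, so the landlord offers 102.5, keeping 137.5.
Round 1 (the tenant proposes): the landlord can get 137.5 next round, worth 0.87 × 137.5 = 119.625 now. The tenant offers 119.625 and keeps 240 − 119.625 = 120.375.

119.63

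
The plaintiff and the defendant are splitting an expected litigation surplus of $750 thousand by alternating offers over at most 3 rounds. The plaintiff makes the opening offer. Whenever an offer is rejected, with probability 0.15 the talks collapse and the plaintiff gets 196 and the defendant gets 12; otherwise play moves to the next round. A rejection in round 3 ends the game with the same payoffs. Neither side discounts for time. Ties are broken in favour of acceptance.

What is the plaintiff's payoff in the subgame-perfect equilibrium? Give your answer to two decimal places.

By backward induction:
Round 3 (the plaintiff proposes): the defendant gets 12 if talks fail, so the plaintiff offers 12 and keeps 738.
Round 2 (the defendant proposes): rejecting gives the plaintiff an expected 0.85 × 738 + 0.15 × 196 = 656.7; the defendant offers that and keeps 93.3.
Round 1 (the plaintiff proposes): rejecting gives the defendant an expected 0.85 × 93.3 + 0.15 × 12 = 81.105; the plaintiff offers that and keeps 668.895.

668.90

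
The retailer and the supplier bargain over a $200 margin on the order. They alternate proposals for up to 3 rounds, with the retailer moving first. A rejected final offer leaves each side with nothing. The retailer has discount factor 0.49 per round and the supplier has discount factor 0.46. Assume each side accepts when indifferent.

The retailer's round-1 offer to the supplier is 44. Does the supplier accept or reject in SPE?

Reject

Round 3 (the retailer proposes): rejection yields 0 for the supplier; the retailer offers 0 and keeps 200.
Round 2 (the supplier proposes): the retailer can get 200 next round, worth 0.49 × 200 = 98 now, so the supplier offers 98, keeping 102.
So by rejecting in round 1, the supplier gets 102 next round, worth 0.46 × 102 = 46.92 now.
Offer 44 < 46.92, so the supplier rejects.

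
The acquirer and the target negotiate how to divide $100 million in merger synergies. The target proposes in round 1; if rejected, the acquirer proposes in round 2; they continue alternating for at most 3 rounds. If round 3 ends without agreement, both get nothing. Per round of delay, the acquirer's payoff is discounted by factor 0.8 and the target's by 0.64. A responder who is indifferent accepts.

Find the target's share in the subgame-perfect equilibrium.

Solve by backward induction from round 3.
Round 3 (the target proposes): rejection yields 0 for the acquirer; the target offers 0 and keeps 100.
Round 2 (the acquirer proposes): the target can get 100 next round, worth 0.64 × 100 = 64 now. The acquirer offers 64 and keeps 100 − 64 = 36.
Round 1 (the target proposes): the acquirer can get 36 next round, worth 0.8 × 36 = 28.8 now; the target offers that and keeps 71.2.

71.2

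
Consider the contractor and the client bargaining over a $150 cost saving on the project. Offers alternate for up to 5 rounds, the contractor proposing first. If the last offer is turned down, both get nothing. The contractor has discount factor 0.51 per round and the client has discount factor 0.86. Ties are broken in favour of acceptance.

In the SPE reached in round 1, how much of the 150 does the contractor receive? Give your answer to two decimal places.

Work backward from the last round.
Round 5 (the contractor proposes): rejection yields 0 for the client; the contractor offers 0 and keeps 150.
Round 4 (the client proposes): the contractor can get 150 next round, worth 0.51 × 150 = 76.5 now, so the client offers 76.5, keeping 73.5.
Round 3 (the contractor proposes): the client can get 73.5 next round, worth 0.86 × 73.5 = 63.21 now; the contractor offers that and keeps 86.79.
Round 2 (the client proposes): the contractor can get 86.79 next round, worth 0.51 × 86.79 = 44.2629 now, so the client offers 44.2629, keeping 105.7371.
Round 1 (the contractor proposes): the client can get 105.7371 next round, worth 0.86 × 105.7371 = 90.933906 now; the contractor offers that and keeps 59.066094.

59.07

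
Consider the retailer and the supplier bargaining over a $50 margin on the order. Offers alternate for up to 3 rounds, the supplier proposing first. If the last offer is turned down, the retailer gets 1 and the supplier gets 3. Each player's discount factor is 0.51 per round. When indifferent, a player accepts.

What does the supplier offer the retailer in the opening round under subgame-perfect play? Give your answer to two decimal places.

Round 3 (the supplier proposes): the retailer gets 1 if talks fail, so the supplier offers 1 and keeps 49.
Round 2 (the retailer proposes): the supplier can get 49 next round, worth 0.51 × 49 = 24.99 now; the retailer offers that and keeps 25.01.
Round 1 (the supplier proposes): the retailer can get 25.01 next round, worth 0.51 × 25.01 = 12.7551 now; the supplier offers that and keeps 37.2449.

12.76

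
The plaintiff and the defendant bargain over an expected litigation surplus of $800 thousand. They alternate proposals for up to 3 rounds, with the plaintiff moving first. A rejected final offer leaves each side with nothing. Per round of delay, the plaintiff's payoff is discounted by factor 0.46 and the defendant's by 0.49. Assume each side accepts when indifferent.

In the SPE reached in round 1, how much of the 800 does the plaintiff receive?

588.32

Round 3 (the plaintiff proposes): rejection yields 0 for the defendant; the plaintiff offers 0 and keeps 800.
Round 2 (the defendant proposes): the plaintiff can get 800 next round, worth 0.46 × 800 = 368 now. The defendant offers 368 and keeps 800 − 368 = 432.
Round 1 (the plaintiff proposes): the defendant can get 432 next round, worth 0.49 × 432 = 211.68 now, so the plaintiff offers 211.68, keeping 588.32.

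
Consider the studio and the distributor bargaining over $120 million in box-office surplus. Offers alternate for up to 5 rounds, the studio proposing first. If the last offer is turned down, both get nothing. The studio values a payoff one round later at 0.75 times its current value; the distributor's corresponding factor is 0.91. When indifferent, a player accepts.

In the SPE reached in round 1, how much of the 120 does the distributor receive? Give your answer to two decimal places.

Solve by backward induction from round 5.
Round 5 (the studio proposes): rejection yields 0 for the distributor; the studio offers 0 and keeps 120.
Round 4 (the distributor proposes): the studio can get 120 next round, worth 0.75 × 120 = 90 now, so the distributor offers 90, keeping 30.
Round 3 (the studio proposes): the distributor can get 30 next round, worth 0.91 × 30 = 27.3 now; the studio offers that and keeps 92.7.
Round 2 (the distributor proposes): the studio can get 92.7 next round, worth 0.75 × 92.7 = 69.525 now. The distributor offers 69.525 and keeps 120 − 69.525 = 50.475.
Round 1 (the studio proposes): the distributor can get 50.475 next round, worth 0.91 × 50.475 = 45.93225 now. The studio offers 45.93225 and keeps 120 − 45.93225 = 74.06775.

45.93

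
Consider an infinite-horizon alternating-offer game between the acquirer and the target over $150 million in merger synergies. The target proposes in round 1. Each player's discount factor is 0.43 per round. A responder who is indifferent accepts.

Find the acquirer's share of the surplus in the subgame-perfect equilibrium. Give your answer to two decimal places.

45.10

Let x be the target's share when the target proposes and y be the acquirer's share when the acquirer proposes.
The acquirer accepts iff offered ≥ 0.43·y, so x = 150 − 0.43y. Symmetrically y = 150 − 0.43x.
Substituting: x = 150 − 0.43(150 − 0.43x), giving x(1 − 0.43·0.43) = 150(1 − 0.43).
So x = 150 × 0.57 / 0.8151 ≈ 104.8951, and the acquirer receives 150 − x ≈ 45.1049.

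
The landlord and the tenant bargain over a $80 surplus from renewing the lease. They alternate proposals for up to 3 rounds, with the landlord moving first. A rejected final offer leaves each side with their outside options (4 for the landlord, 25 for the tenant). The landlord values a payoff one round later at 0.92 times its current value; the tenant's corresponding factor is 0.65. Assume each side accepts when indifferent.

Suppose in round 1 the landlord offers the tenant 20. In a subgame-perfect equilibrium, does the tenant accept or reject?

Accept

Round 3 (the landlord proposes): the tenant gets 25 if talks fail, so the landlord offers 25 and keeps 55.
Round 2 (the tenant proposes): the landlord can get 55 next round, worth 0.92 × 55 = 50.6 now. The tenant offers 50.6 and keeps 80 − 50.6 = 29.4.
So by rejecting in round 1, the tenant gets 29.4 next round, worth 0.65 × 29.4 = 19.11 now.
Offer 20 ≥ 19.11, so the tenant accepts.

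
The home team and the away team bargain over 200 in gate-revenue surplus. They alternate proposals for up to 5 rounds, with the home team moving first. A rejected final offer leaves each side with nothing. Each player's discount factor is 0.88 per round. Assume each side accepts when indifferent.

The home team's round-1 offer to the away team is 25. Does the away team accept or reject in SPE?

Reject

Work out the away team's continuation value if the offer is rejected.
Round 5 (the home team proposes): the away team will accept anything ≥ 0, so the home team offers 0 and keeps 200.
Round 4 (the away team proposes): the home team can get 200 next round, worth 0.88 × 200 = 176 now. The away team offers 176 and keeps 200 − 176 = 24.
Round 3 (the home team proposes): the away team can get 24 next round, worth 0.88 × 24 = 21.12 now. The home team offers 21.12 and keeps 200 − 21.12 = 178.88.
Round 2 (the away team proposes): the home team can get 178.88 next round, worth 0.88 × 178.88 = 157.4144 now, so the away team offers 157.4144, keeping 42.5856.
So by rejecting in round 1, the away team gets 42.5856 next round, worth 0.88 × 42.5856 = 37.475328 now.
Offer 25 < 37.475328, so the away team rejects.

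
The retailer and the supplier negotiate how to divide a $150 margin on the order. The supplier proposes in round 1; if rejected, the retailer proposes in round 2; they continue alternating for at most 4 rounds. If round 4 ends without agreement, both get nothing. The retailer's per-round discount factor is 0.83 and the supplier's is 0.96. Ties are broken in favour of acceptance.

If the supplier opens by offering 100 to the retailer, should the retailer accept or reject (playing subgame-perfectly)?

Reject

Round 4 (the retailer proposes): rejection yields 0 for the supplier; the retailer offers 0 and keeps 150.
Round 3 (the supplier proposes): the retailer can get 150 next round, worth 0.83 × 150 = 124.5 now. The supplier offers 124.5 and keeps 150 − 124.5 = 25.5.
Round 2 (the retailer proposes): the supplier can get 25.5 next round, worth 0.96 × 25.5 = 24.48 now. The retailer offers 24.48 and keeps 150 − 24.48 = 125.52.
So by rejecting in round 1, the retailer gets 125.52 next round, worth 0.83 × 125.52 = 104.1816 now.
Offer 100 < 104.1816, so the retailer rejects.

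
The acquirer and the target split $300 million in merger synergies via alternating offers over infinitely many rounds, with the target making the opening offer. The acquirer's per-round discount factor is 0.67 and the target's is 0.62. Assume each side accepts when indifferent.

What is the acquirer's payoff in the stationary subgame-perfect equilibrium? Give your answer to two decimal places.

130.65

When the target proposes, the acquirer accepts any offer worth at least 0.67 times what the acquirer would get by proposing next round; and vice versa.
This gives x = 300 − 0.67y and y = 300 − 0.62x, where x and y are each side's share when it proposes.
Hence (1 − 0.67·0.62)x = 300(1 − 0.67), i.e. 0.5846·x = 99.
x ≈ 169.3466; the acquirer's share is 300 − x ≈ 130.6534.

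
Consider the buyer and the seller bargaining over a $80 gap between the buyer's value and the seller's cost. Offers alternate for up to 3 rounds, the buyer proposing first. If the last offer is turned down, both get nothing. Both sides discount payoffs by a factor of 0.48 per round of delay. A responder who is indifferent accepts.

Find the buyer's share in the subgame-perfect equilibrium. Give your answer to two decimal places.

Round 3 (the buyer proposes): the seller will accept anything ≥ 0, so the buyer offers 0 and keeps 80.
Round 2 (the seller proposes): the buyer can get 80 next round, worth 0.48 × 80 = 38.4 now. The seller offers 38.4 and keeps 80 − 38.4 = 41.6.
Round 1 (the buyer proposes): the seller can get 41.6 next round, worth 0.48 × 41.6 = 19.968 now, so the buyer offers 19.968, keeping 60.032.

60.03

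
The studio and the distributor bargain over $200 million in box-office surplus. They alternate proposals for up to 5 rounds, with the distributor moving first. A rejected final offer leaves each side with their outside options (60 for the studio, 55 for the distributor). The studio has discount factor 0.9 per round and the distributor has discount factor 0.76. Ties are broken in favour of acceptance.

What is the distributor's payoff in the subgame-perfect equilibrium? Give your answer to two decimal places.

Round 5 (the distributor proposes): the studio gets 60 if talks fail, so the distributor offers 60 and keeps 140.
Round 4 (the studio proposes): the distributor can get 140 next round, worth 0.76 × 140 = 106.4 now. The studio offers 106.4 and keeps 200 − 106.4 = 93.6.
Round 3 (the distributor proposes): the studio can get 93.6 next round, worth 0.9 × 93.6 = 84.24 now; the distributor offers that and keeps 115.76.
Round 2 (the studio proposes): the distributor can get 115.76 next round, worth 0.76 × 115.76 = 87.9776 now; the studio offers that and keeps 112.0224.
Round 1 (the distributor proposes): the studio can get 112.0224 next round, worth 0.9 × 112.0224 = 100.82016 now; the distributor offers that and keeps 99.17984.

99.18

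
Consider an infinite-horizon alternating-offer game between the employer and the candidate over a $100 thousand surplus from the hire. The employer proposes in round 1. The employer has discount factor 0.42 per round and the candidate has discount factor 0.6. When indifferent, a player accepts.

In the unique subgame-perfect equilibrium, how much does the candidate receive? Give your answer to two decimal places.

46.52

Let x be the employer's share when the employer proposes and y be the candidate's share when the candidate proposes.
The candidate accepts iff offered ≥ 0.6·y, so x = 100 − 0.6y. Symmetrically y = 100 − 0.42x.
Substituting: x = 100 − 0.6(100 − 0.42x), giving x(1 − 0.42·0.6) = 100(1 − 0.6).
So x = 100 × 0.4 / 0.748 ≈ 53.4759, and the candidate receives 100 − x ≈ 46.5241.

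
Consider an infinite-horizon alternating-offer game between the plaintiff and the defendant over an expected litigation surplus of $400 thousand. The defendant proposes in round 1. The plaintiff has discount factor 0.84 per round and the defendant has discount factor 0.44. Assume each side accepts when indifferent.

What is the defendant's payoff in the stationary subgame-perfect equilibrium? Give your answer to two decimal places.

101.52

Let x be the defendant's share when the defendant proposes and y be the plaintiff's share when the plaintiff proposes.
The plaintiff accepts iff offered ≥ 0.84·y, so x = 400 − 0.84y. Symmetrically y = 400 − 0.44x.
Substituting: x = 400 − 0.84(400 − 0.44x), giving x(1 − 0.44·0.84) = 400(1 − 0.84).
So x = 400 × 0.16 / 0.6304 ≈ 101.5228, and the plaintiff receives 400 − x ≈ 298.4772.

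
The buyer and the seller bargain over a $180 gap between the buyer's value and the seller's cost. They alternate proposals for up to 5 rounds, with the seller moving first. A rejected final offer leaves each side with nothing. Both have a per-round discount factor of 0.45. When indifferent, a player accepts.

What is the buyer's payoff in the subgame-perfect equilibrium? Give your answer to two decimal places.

Work backward from the last round.
Round 5 (the seller proposes): rejection yields 0 for the buyer; the seller offers 0 and keeps 180.
Round 4 (the buyer proposes): the seller can get 180 next round, worth 0.45 × 180 = 81 now; the buyer offers that and keeps 99.
Round 3 (the seller proposes): the buyer can get 99 next round, worth 0.45 × 99 = 44.55 now. The seller offers 44.55 and keeps 180 − 44.55 = 135.45.
Round 2 (the buyer proposes): the seller can get 135.45 next round, worth 0.45 × 135.45 = 60.9525 now; the buyer offers that and keeps 119.0475.
Round 1 (the seller proposes): the buyer can get 119.0475 next round, worth 0.45 × 119.0475 = 53.571375 now; the seller offers that and keeps 126.428625.

53.57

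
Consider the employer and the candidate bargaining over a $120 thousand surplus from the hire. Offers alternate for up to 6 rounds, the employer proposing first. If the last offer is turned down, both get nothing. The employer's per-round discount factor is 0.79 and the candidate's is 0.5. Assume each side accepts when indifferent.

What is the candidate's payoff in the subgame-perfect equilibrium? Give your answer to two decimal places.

Round 6 (the candidate proposes): rejection yields 0 for the employer; the candidate offers 0 and keeps 120.
Round 5 (the employer proposes): the candidate can get 120 next round, worth 0.5 × 120 = 60 now, so the employer offers 60, keeping 60.
Round 4 (the candidate proposes): the employer can get 60 next round, worth 0.79 × 60 = 47.4 now, so the candidate offers 47.4, keeping 72.6.
Round 3 (the employer proposes): the candidate can get 72.6 next round, worth 0.5 × 72.6 = 36.3 now; the employer offers that and keeps 83.7.
Round 2 (the candidate proposes): the employer can get 83.7 next round, worth 0.79 × 83.7 = 66.123 now, so the candidate offers 66.123, keeping 53.877.
Round 1 (the employer proposes): the candidate can get 53.877 next round, worth 0.5 × 53.877 = 26.9385 now, so the employer offers 26.9385, keeping 93.0615.

26.94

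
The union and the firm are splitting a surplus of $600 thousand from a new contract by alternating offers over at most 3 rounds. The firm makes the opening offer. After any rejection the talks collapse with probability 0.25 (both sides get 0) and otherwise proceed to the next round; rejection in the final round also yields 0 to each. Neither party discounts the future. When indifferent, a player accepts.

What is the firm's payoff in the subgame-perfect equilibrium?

By backward induction:
Round 3 (the firm proposes): the union will accept anything ≥ 0, so the firm offers 0 and keeps 600.
Round 2 (the union proposes): rejecting gives the firm an expected 0.75 × 600 = 450, so the union offers 450, keeping 150.
Round 1 (the firm proposes): rejecting gives the union an expected 0.75 × 150 = 112.5; the firm offers that and keeps 487.5.

487.5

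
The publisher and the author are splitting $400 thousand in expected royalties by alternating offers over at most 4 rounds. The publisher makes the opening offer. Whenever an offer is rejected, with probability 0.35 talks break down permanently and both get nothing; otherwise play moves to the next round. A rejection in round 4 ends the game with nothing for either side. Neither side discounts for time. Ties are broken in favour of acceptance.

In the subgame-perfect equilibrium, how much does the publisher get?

By backward induction:
Round 4 (the author proposes): the publisher will accept anything ≥ 0, so the author offers 0 and keeps 400.
Round 3 (the publisher proposes): rejecting gives the author an expected 0.65 × 400 = 260, so the publisher offers 260, keeping 140.
Round 2 (the author proposes): rejecting gives the publisher an expected 0.65 × 140 = 91; the author offers that and keeps 309.
Round 1 (the publisher proposes): rejecting gives the author an expected 0.65 × 309 = 200.85, so the publisher offers 200.85, keeping 199.15.

199.15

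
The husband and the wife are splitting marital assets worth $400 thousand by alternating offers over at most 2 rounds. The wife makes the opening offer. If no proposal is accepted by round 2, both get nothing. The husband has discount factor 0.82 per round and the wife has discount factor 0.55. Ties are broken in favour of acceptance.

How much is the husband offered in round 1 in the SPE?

328

Solve by backward induction from round 2.
Round 2 (the husband proposes): rejection yields 0 for the wife; the husband offers 0 and keeps 400.
Round 1 (the wife proposes): the husband can get 400 next round, worth 0.82 × 400 = 328 now, so the wife offers 328, keeping 72.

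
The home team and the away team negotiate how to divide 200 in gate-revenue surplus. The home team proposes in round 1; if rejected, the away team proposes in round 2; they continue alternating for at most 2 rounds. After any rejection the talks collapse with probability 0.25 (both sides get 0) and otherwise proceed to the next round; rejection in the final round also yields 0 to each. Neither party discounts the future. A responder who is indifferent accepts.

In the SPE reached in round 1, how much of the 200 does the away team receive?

Round 2 (the away team proposes): the home team will accept anything ≥ 0, so the away team offers 0 and keeps 200.
Round 1 (the home team proposes): rejecting gives the away team an expected 0.75 × 200 = 150; the home team offers that and keeps 50.

150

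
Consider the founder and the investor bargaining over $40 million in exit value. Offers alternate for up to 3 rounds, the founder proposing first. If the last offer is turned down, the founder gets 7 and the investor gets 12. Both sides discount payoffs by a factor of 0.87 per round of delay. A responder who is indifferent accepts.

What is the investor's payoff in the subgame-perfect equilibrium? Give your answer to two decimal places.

13.61

Round 3 (the founder proposes): the investor gets 12 if talks fail, so the founder offers 12 and keeps 28.
Round 2 (the investor proposes): the founder can get 28 next round, worth 0.87 × 28 = 24.36 now, so the investor offers 24.36, keeping 15.64.
Round 1 (the founder proposes): the investor can get 15.64 next round, worth 0.87 × 15.64 = 13.6068 now. The founder offers 13.6068 and keeps 40 − 13.6068 = 26.3932.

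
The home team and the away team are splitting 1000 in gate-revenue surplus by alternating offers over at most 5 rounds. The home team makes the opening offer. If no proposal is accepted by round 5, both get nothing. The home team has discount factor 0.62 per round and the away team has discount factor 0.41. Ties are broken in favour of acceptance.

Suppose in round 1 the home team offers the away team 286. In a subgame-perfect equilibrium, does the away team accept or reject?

Accept

Round 5 (the home team proposes): the away team will accept anything ≥ 0, so the home team offers 0 and keeps 1000.
Round 4 (the away team proposes): the home team can get 1000 next round, worth 0.62 × 1000 = 620 now, so the away team offers 620, keeping 380.
Round 3 (the home team proposes): the away team can get 380 next round, worth 0.41 × 380 = 155.8 now, so the home team offers 155.8, keeping 844.2.
Round 2 (the away team proposes): the home team can get 844.2 next round, worth 0.62 × 844.2 = 523.404 now. The away team offers 523.404 and keeps 1000 − 523.404 = 476.596.
So by rejecting in round 1, the away team gets 476.596 next round, worth 0.41 × 476.596 = 195.40436 now.
Offer 286 ≥ 195.40436, so the away team accepts.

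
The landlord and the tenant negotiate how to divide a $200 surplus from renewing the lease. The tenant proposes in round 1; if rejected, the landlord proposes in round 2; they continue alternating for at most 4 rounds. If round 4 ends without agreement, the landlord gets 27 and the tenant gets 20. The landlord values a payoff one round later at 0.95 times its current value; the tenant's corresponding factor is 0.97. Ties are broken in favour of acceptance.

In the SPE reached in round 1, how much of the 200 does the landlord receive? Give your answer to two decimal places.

Round 4 (the landlord proposes): the tenant gets 20 if talks fail, so the landlord offers 20 and keeps 180.
Round 3 (the tenant proposes): the landlord can get 180 next round, worth 0.95 × 180 = 171 now, so the tenant offers 171, keeping 29.
Round 2 (the landlord proposes): the tenant can get 29 next round, worth 0.97 × 29 = 28.13 now. The landlord offers 28.13 and keeps 200 − 28.13 = 171.87.
Round 1 (the tenant proposes): the landlord can get 171.87 next round, worth 0.95 × 171.87 = 163.2765 now; the tenant offers that and keeps 36.7235.

163.28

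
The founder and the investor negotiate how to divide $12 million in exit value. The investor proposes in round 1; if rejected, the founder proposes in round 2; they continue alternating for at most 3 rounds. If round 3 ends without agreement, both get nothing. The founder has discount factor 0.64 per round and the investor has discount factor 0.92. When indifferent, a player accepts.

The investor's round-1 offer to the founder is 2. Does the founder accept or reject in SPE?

Accept

Round 3 (the investor proposes): rejection yields 0 for the founder; the investor offers 0 and keeps 12.
Round 2 (the founder proposes): the investor can get 12 next round, worth 0.92 × 12 = 11.04 now. The founder offers 11.04 and keeps 12 − 11.04 = 0.96.
So by rejecting in round 1, the founder gets 0.96 next round, worth 0.64 × 0.96 = 0.6144 now.
Offer 2 ≥ 0.6144, so the founder accepts.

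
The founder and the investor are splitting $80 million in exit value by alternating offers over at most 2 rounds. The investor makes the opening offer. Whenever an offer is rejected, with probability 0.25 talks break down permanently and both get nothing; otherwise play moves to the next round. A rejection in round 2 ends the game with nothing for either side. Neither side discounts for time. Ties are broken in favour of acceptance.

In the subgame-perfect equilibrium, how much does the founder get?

Round 2 (the founder proposes): the investor will accept anything ≥ 0, so the founder offers 0 and keeps 80.
Round 1 (the investor proposes): rejecting gives the founder an expected 0.75 × 80 = 60. The investor offers 60 and keeps 80 − 60 = 20.

60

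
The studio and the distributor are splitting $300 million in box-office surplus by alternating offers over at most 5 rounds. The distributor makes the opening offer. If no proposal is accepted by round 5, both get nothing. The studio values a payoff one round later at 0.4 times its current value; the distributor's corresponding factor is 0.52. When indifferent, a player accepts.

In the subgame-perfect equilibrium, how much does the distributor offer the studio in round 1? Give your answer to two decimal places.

Round 5 (the distributor proposes): the studio will accept anything ≥ 0, so the distributor offers 0 and keeps 300.
Round 4 (the studio proposes): the distributor can get 300 next round, worth 0.52 × 300 = 156 now, so the studio offers 156, keeping 144.
Round 3 (the distributor proposes): the studio can get 144 next round, worth 0.4 × 144 = 57.6 now; the distributor offers that and keeps 242.4.
Round 2 (the studio proposes): the distributor can get 242.4 next round, worth 0.52 × 242.4 = 126.048 now, so the studio offers 126.048, keeping 173.952.
Round 1 (the distributor proposes): the studio can get 173.952 next round, worth 0.4 × 173.952 = 69.5808 now. The distributor offers 69.5808 and keeps 300 − 69.5808 = 230.4192.

69.58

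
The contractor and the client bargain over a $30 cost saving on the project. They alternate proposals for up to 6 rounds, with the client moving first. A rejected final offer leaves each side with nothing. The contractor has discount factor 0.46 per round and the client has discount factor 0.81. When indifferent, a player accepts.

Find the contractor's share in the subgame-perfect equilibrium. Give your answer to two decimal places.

5.51

Round 6 (the contractor proposes): the client will accept anything ≥ 0, so the contractor offers 0 and keeps 30.
Round 5 (the client proposes): the contractor can get 30 next round, worth 0.46 × 30 = 13.8 now; the client offers that and keeps 16.2.
Round 4 (the contractor proposes): the client can get 16.2 next round, worth 0.81 × 16.2 = 13.122 now; the contractor offers that and keeps 16.878.
Round 3 (the client proposes): the contractor can get 16.878 next round, worth 0.46 × 16.878 = 7.76388 now, so the client offers 7.76388, keeping 22.23612.
Round 2 (the contractor proposes): the client can get 22.23612 next round, worth 0.81 × 22.23612 = 18.0112572 now. The contractor offers 18.0112572 and keeps 30 − 18.0112572 = 11.9887428.
Round 1 (the client proposes): the contractor can get 11.9887428 next round, worth 0.46 × 11.9887428 = 5.514821688 now. The client offers 5.514821688 and keeps 30 − 5.514821688 = 24.485178312.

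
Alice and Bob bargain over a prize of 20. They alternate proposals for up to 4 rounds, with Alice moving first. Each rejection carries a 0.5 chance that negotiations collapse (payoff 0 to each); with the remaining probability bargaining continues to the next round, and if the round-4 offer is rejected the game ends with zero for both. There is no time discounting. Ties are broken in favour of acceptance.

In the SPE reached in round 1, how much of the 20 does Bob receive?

Round 4 (Bob proposes): rejection yields 0 for Alice; Bob offers 0 and keeps 20.
Round 3 (Alice proposes): rejecting gives Bob an expected 0.5 × 20 = 10; Alice offers that and keeps 10.
Round 2 (Bob proposes): rejecting gives Alice an expected 0.5 × 10 = 5, so Bob offers 5, keeping 15.
Round 1 (Alice proposes): rejecting gives Bob an expected 0.5 × 15 = 7.5, so Alice offers 7.5, keeping 12.5.

7.5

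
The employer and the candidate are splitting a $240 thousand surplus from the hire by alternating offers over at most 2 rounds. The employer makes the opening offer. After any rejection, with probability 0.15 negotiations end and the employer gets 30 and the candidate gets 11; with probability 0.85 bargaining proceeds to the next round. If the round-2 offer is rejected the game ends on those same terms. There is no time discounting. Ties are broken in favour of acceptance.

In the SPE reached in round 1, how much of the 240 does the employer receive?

59.85

By backward induction:
Round 2 (the candidate proposes): the employer gets 30 if talks fail, so the candidate offers 30 and keeps 210.
Round 1 (the employer proposes): rejecting gives the candidate an expected 0.85 × 210 + 0.15 × 11 = 180.15; the employer offers that and keeps 59.85.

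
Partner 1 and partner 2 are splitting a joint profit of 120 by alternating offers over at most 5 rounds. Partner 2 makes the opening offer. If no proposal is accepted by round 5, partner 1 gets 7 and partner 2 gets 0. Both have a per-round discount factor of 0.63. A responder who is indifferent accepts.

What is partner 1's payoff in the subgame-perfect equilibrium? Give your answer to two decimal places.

Round 5 (partner 2 proposes): partner 1 gets 7 if talks fail, so partner 2 offers 7 and keeps 113.
Round 4 (partner 1 proposes): partner 2 can get 113 next round, worth 0.63 × 113 = 71.19 now. Partner 1 offers 71.19 and keeps 120 − 71.19 = 48.81.
Round 3 (partner 2 proposes): partner 1 can get 48.81 next round, worth 0.63 × 48.81 = 30.7503 now. Partner 2 offers 30.7503 and keeps 120 − 30.7503 = 89.2497.
Round 2 (partner 1 proposes): partner 2 can get 89.2497 next round, worth 0.63 × 89.2497 = 56.227311 now. Partner 1 offers 56.227311 and keeps 120 − 56.227311 = 63.772689.
Round 1 (partner 2 proposes): partner 1 can get 63.772689 next round, worth 0.63 × 63.772689 = 40.17679407 now, so partner 2 offers 40.17679407, keeping 79.82320593.

40.18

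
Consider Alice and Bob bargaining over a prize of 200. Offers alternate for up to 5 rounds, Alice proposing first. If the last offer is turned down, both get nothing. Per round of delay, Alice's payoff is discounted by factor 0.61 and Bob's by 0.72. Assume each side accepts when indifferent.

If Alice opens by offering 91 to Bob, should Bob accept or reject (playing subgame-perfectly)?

Work out Bob's continuation value if the offer is rejected.
Round 5 (Alice proposes): Bob will accept anything ≥ 0, so Alice offers 0 and keeps 200.
Round 4 (Bob proposes): Alice can get 200 next round, worth 0.61 × 200 = 122 now; Bob offers that and keeps 78.
Round 3 (Alice proposes): Bob can get 78 next round, worth 0.72 × 78 = 56.16 now. Alice offers 56.16 and keeps 200 − 56.16 = 143.84.
Round 2 (Bob proposes): Alice can get 143.84 next round, worth 0.61 × 143.84 = 87.7424 now; Bob offers that and keeps 112.2576.
So by rejecting in round 1, Bob gets 112.2576 next round, worth 0.72 × 112.2576 = 80.825472 now.
Offer 91 ≥ 80.825472, so Bob accepts.

Accept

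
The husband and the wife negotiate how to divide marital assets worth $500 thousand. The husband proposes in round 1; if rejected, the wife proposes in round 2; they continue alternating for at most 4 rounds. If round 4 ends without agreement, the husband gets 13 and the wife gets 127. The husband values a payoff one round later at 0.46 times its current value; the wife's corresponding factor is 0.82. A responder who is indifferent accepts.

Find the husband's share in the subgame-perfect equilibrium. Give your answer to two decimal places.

Round 4 (the wife proposes): the husband gets 13 if talks fail, so the wife offers 13 and keeps 487.
Round 3 (the husband proposes): the wife can get 487 next round, worth 0.82 × 487 = 399.34 now. The husband offers 399.34 and keeps 500 − 399.34 = 100.66.
Round 2 (the wife proposes): the husband can get 100.66 next round, worth 0.46 × 100.66 = 46.3036 now. The wife offers 46.3036 and keeps 500 − 46.3036 = 453.6964.
Round 1 (the husband proposes): the wife can get 453.6964 next round, worth 0.82 × 453.6964 = 372.031048 now, so the husband offers 372.031048, keeping 127.968952.

127.97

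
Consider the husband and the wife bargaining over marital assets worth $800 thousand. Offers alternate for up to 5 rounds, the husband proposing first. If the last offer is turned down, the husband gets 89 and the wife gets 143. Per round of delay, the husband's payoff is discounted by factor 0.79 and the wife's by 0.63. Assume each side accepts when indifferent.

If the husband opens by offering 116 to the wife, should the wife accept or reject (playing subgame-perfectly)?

Round 5 (the husband proposes): the wife gets 143 if talks fail, so the husband offers 143 and keeps 657.
Round 4 (the wife proposes): the husband can get 657 next round, worth 0.79 × 657 = 519.03 now; the wife offers that and keeps 280.97.
Round 3 (the husband proposes): the wife can get 280.97 next round, worth 0.63 × 280.97 = 177.0111 now. The husband offers 177.0111 and keeps 800 − 177.0111 = 622.9889.
Round 2 (the wife proposes): the husband can get 622.9889 next round, worth 0.79 × 622.9889 = 492.161231 now, so the wife offers 492.161231, keeping 307.838769.
So by rejecting in round 1, the wife gets 307.838769 next round, worth 0.63 × 307.838769 = 193.93842447 now.
Offer 116 < 193.93842447, so the wife rejects.

Reject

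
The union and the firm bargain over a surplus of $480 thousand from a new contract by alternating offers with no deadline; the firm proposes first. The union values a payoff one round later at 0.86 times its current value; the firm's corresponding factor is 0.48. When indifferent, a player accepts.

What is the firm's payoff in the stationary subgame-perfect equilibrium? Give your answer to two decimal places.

When the firm proposes, the union accepts any offer worth at least 0.86 times what the union would get by proposing next round; and vice versa.
This gives x = 480 − 0.86y and y = 480 − 0.48x, where x and y are each side's share when it proposes.
Hence (1 − 0.86·0.48)x = 480(1 − 0.86), i.e. 0.5872·x = 67.2.
x ≈ 114.4414; the union's share is 480 − x ≈ 365.5586.

114.44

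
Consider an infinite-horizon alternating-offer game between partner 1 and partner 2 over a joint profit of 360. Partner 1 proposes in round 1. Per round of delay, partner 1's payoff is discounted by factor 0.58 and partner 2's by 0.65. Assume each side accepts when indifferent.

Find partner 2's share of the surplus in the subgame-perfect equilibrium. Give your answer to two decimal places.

157.75

When partner 1 proposes, partner 2 accepts any offer worth at least 0.65 times what partner 2 would get by proposing next round; and vice versa.
This gives x = 360 − 0.65y and y = 360 − 0.58x, where x and y are each side's share when it proposes.
Hence (1 − 0.65·0.58)x = 360(1 − 0.65), i.e. 0.623·x = 126.
x ≈ 202.2472; partner 2's share is 360 − x ≈ 157.7528.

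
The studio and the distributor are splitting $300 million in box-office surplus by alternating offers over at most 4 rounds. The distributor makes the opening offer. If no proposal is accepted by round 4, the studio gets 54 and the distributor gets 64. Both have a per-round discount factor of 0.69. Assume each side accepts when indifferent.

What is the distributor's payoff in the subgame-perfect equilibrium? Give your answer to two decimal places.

Round 4 (the studio proposes): the distributor gets 64 if talks fail, so the studio offers 64 and keeps 236.
Round 3 (the distributor proposes): the studio can get 236 next round, worth 0.69 × 236 = 162.84 now, so the distributor offers 162.84, keeping 137.16.
Round 2 (the studio proposes): the distributor can get 137.16 next round, worth 0.69 × 137.16 = 94.6404 now, so the studio offers 94.6404, keeping 205.3596.
Round 1 (the distributor proposes): the studio can get 205.3596 next round, worth 0.69 × 205.3596 = 141.698124 now. The distributor offers 141.698124 and keeps 300 − 141.698124 = 158.301876.

158.30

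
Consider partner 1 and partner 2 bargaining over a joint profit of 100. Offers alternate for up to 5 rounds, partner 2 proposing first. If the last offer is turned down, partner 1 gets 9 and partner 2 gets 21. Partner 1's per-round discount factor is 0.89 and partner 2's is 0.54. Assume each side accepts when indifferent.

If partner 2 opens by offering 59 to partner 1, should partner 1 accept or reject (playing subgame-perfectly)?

Reject

Work out partner 1's continuation value if the offer is rejected.
Round 5 (partner 2 proposes): partner 1 gets 9 if talks fail, so partner 2 offers 9 and keeps 91.
Round 4 (partner 1 proposes): partner 2 can get 91 next round, worth 0.54 × 91 = 49.14 now, so partner 1 offers 49.14, keeping 50.86.
Round 3 (partner 2 proposes): partner 1 can get 50.86 next round, worth 0.89 × 50.86 = 45.2654 now. Partner 2 offers 45.2654 and keeps 100 − 45.2654 = 54.7346.
Round 2 (partner 1 proposes): partner 2 can get 54.7346 next round, worth 0.54 × 54.7346 = 29.556684 now; partner 1 offers that and keeps 70.443316.
So by rejecting in round 1, partner 1 gets 70.443316 next round, worth 0.89 × 70.443316 = 62.69455124 now.
Offer 59 < 62.69455124, so partner 1 rejects.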